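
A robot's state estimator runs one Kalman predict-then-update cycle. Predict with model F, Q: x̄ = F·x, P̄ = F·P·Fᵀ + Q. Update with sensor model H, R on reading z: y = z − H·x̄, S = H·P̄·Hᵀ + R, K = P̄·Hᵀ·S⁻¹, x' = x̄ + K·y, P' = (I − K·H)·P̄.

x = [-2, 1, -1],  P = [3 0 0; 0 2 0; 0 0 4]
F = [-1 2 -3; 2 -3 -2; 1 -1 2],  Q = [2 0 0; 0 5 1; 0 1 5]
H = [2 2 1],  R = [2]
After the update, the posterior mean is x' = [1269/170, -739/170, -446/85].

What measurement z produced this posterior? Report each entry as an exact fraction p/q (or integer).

z = [1]

x̄ = F·x = [7, -5, -5]
P̄ = F·P·Fᵀ + Q = [49 6 -31; 6 51 -3; -31 -3 26]
S = H·P̄·Hᵀ + R = [340]
K = P̄·Hᵀ·S⁻¹ = [79/340; 111/340; -21/170]
x' − x̄ = [79/170, 111/170, -21/85] = K·y
y = (KᵀK)⁻¹·Kᵀ·(x' − x̄) = [2]
z = y + H·x̄ = [2] + [-1] = [1]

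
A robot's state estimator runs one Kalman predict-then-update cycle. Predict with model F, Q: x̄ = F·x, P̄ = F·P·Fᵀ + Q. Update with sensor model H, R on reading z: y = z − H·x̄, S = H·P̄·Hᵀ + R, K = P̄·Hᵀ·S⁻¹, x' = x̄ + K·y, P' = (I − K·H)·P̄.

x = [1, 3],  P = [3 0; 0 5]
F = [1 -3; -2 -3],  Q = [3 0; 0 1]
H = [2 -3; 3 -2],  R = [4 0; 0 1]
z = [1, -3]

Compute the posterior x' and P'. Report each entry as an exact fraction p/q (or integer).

x̄ = F·x = [-8, -11]
P̄ = F·P·Fᵀ + Q = [51 39; 39 58]
y = z − H·x̄ = [-16, -1]
S = H·P̄·Hᵀ + R = [262 147; 147 224]
K = P̄·Hᵀ·S⁻¹ = [-2055/5297 21855/37079; -3093/5297 14374/37079]
x' = x̄ + K·y = [-88327/37079, -75827/37079]
P' = (I − K·H)·P̄ = [36129/37079 43266/37079; 43266/37079 57712/37079]

x' = [-88327/37079, -75827/37079]
P' = [36129/37079 43266/37079; 43266/37079 57712/37079]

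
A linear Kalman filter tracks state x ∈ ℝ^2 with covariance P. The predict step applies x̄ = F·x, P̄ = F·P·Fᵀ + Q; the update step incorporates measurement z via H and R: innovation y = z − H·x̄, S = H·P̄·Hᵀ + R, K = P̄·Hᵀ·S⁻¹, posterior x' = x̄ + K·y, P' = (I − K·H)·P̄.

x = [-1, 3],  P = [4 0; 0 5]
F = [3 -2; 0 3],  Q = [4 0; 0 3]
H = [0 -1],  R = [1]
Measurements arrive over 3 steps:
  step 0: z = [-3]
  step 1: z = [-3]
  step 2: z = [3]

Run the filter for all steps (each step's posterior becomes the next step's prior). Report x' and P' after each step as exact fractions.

step 0: x̄ = F·x = [-9, 9]
step 0: P̄ = F·P·Fᵀ + Q = [60 -30; -30 48]
step 0: y = z − H·x̄ = [6]
step 0: S = H·P̄·Hᵀ + R = [49]
step 0: K = P̄·Hᵀ·S⁻¹ = [30/49; -48/49]
step 0: x' = x̄ + K·y = [-261/49, 153/49]
step 0: P' = (I − K·H)·P̄ = [2040/49 -30/49; -30/49 48/49]
step 1: x̄ = F·x = [-1089/49, 459/49]
step 1: P̄ = F·P·Fᵀ + Q = [19108/49 -558/49; -558/49 579/49]
step 1: y = z − H·x̄ = [312/49]
step 1: S = H·P̄·Hᵀ + R = [628/49]
step 1: K = P̄·Hᵀ·S⁻¹ = [279/314; -579/628]
step 1: x' = x̄ + K·y = [-2601/157, 549/157]
step 1: P' = (I − K·H)·P̄ = [59635/157 -279/314; -279/314 579/628]
step 2: x̄ = F·x = [-8901/157, 1647/157]
step 2: P̄ = F·P·Fᵀ + Q = [539596/157 -2124/157; -2124/157 7095/628]
step 2: y = z − H·x̄ = [2118/157]
step 2: S = H·P̄·Hᵀ + R = [7723/628]
step 2: K = P̄·Hᵀ·S⁻¹ = [8496/7723; -7095/7723]
step 2: x' = x̄ + K·y = [-323235/7723, -14697/7723]
step 2: P' = (I − K·H)·P̄ = [26428372/7723 -8496/7723; -8496/7723 7095/7723]

step 0: x' = [-261/49, 153/49], P' = [2040/49 -30/49; -30/49 48/49]
step 1: x' = [-2601/157, 549/157], P' = [59635/157 -279/314; -279/314 579/628]
step 2: x' = [-323235/7723, -14697/7723], P' = [26428372/7723 -8496/7723; -8496/7723 7095/7723]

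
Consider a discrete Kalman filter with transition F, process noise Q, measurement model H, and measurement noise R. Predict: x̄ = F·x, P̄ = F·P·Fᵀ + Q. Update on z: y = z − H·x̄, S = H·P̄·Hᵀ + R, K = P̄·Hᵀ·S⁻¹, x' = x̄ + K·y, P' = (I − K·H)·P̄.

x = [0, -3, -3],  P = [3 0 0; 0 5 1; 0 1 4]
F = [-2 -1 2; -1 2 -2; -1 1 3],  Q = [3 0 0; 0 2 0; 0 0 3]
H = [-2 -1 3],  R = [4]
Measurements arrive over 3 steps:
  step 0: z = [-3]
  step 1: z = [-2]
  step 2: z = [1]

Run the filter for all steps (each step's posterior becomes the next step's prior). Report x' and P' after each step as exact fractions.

step 0: x' = [-213/170, -351/170, -447/170], P' = [2599/85 -1047/85 1391/85; -1047/85 2636/85 172/85; 1391/85 172/85 1024/85]
step 1: x' = [-678913/243458, -8951/5938, -742935/243458], P' = [754711/121729 42165/2969 1065817/121729; 42165/2969 798589/2969 293693/2969; 1065817/121729 293693/2969 4760865/121729]
step 2: x' = [-2519729793/2185571554, 26762670981/2185571554, 7959057247/2185571554], P' = [5996678940/1092785777 2439436125/1092785777 4715126991/1092785777; 2439436125/1092785777 89493983653/1092785777 31743463949/1092785777; 4715126991/1092785777 31743463949/1092785777 14241451013/1092785777]

step 0: x̄ = F·x = [-3, 0, -12]
step 0: P̄ = F·P·Fᵀ + Q = [32 -14 24; -14 33 -7; 24 -7 53]
step 0: y = z − H·x̄ = [27]
step 0: S = H·P̄·Hᵀ + R = [340]
step 0: K = P̄·Hᵀ·S⁻¹ = [11/170; -13/170; 59/170]
step 0: x' = x̄ + K·y = [-213/170, -351/170, -447/170]
step 0: P' = (I − K·H)·P̄ = [2599/85 -1047/85 1391/85; -1047/85 2636/85 172/85; 1391/85 172/85 1024/85]
step 1: x̄ = F·x = [-117/170, 81/34, -87/10]
step 1: P̄ = F·P·Fᵀ + Q = [1379/85 557/17 -91/5; 557/17 5157/17 49; -91/5 49 558/5]
step 1: y = z − H·x̄ = [2134/85]
step 1: S = H·P̄·Hᵀ + R = [121729/85]
step 1: K = P̄·Hᵀ·S⁻¹ = [-10184/121729; -460/2969; 27387/121729]
step 1: x' = x̄ + K·y = [-678913/243458, -8951/5938, -742935/243458]
step 1: P' = (I − K·H)·P̄ = [754711/121729 42165/2969 1065817/121729; 42165/2969 798589/2969 293693/2969; 1065817/121729 293693/2969 4760865/121729]
step 2: x̄ = F·x = [238947/243458, 1430801/243458, -1916883/243458]
step 2: P̄ = F·P·Fᵀ + Q = [5392512/121729 -13824519/121729 -24964251/121729; -13824519/121729 52027129/121729 79587359/121729; -24964251/121729 79587359/121729 139105878/121729]
step 2: y = z − H·x̄ = [3951401/121729]
step 2: S = H·P̄·Hᵀ + R = [1092785777/121729]
step 2: K = P̄·Hᵀ·S⁻¹ = [-71853258/1092785777; 214383986/1092785777; 387658777/1092785777]
step 2: x' = x̄ + K·y = [-2519729793/2185571554, 26762670981/2185571554, 7959057247/2185571554]
step 2: P' = (I − K·H)·P̄ = [5996678940/1092785777 2439436125/1092785777 4715126991/1092785777; 2439436125/1092785777 89493983653/1092785777 31743463949/1092785777; 4715126991/1092785777 31743463949/1092785777 14241451013/1092785777]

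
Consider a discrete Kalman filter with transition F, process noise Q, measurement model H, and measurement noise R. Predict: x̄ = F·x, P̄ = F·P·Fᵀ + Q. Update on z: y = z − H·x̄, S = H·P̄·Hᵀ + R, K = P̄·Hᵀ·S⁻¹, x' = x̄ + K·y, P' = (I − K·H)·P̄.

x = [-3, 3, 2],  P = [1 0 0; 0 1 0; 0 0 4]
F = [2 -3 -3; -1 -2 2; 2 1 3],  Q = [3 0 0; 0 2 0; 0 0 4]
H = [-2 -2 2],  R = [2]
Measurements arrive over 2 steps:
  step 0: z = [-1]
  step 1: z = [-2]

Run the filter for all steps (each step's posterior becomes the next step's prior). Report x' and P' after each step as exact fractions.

step 0: x' = [-1492/221, -34/13, -2157/221], P' = [2514/221 -126/13 305/221; -126/13 265/13 140/13; 305/221 140/13 2745/221]
step 1: x' = [-9796193/603379, -5638474/603379, -2293059/86197], P' = [26835059/603379 10569431/603379 5315096/86197; 10569431/603379 7805472/603379 2623699/86197; 5315096/86197 2623699/86197 7952188/86197]

step 0: x̄ = F·x = [-21, 1, 3]
step 0: P̄ = F·P·Fᵀ + Q = [52 -20 -35; -20 23 20; -35 20 45]
step 0: y = z − H·x̄ = [-47]
step 0: S = H·P̄·Hᵀ + R = [442]
step 0: K = P̄·Hᵀ·S⁻¹ = [-67/221; 1/13; 60/221]
step 0: x' = x̄ + K·y = [-1492/221, -34/13, -2157/221]
step 0: P' = (I − K·H)·P̄ = [2514/221 -126/13 305/221; -126/13 265/13 140/13; 305/221 140/13 2745/221]
step 1: x̄ = F·x = [5221/221, -98/13, -10033/221]
step 1: P̄ = F·P·Fᵀ + Q = [140853/221 577/13 -48156/221; 577/13 184/13 231/13; -48156/221 231/13 49522/221]
step 1: y = z − H·x̄ = [26734/221]
step 1: S = H·P̄·Hᵀ + R = [1206758/221]
step 1: K = P̄·Hᵀ·S⁻¹ = [-198818/603379; -9010/603379; 13393/86197]
step 1: x' = x̄ + K·y = [-9796193/603379, -5638474/603379, -2293059/86197]
step 1: P' = (I − K·H)·P̄ = [26835059/603379 10569431/603379 5315096/86197; 10569431/603379 7805472/603379 2623699/86197; 5315096/86197 2623699/86197 7952188/86197]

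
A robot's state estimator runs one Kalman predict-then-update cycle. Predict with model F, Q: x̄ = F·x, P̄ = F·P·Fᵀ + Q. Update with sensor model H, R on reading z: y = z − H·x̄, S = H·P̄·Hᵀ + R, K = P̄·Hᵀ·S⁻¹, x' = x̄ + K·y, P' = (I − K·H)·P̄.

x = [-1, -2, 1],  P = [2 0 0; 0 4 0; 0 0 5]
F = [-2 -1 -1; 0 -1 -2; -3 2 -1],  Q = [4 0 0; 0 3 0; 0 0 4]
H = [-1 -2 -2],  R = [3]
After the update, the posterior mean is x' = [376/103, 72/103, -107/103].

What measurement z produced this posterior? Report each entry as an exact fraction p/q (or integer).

z = [-3]

x̄ = F·x = [3, 0, -2]
P̄ = F·P·Fᵀ + Q = [21 14 9; 14 27 2; 9 2 43]
S = H·P̄·Hᵀ + R = [412]
K = P̄·Hᵀ·S⁻¹ = [-67/412; -18/103; -99/412]
x' − x̄ = [67/103, 72/103, 99/103] = K·y
y = (KᵀK)⁻¹·Kᵀ·(x' − x̄) = [-4]
z = y + H·x̄ = [-4] + [1] = [-3]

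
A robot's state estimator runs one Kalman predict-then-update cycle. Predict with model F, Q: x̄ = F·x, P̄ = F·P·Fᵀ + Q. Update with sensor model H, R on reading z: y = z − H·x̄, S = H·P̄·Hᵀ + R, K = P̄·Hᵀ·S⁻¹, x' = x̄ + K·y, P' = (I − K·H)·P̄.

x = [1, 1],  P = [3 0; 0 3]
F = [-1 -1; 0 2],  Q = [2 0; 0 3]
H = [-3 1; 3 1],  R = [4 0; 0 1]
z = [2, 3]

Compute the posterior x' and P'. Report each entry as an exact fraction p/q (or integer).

x̄ = F·x = [-2, 2]
P̄ = F·P·Fᵀ + Q = [8 -6; -6 15]
y = z − H·x̄ = [-6, 7]
S = H·P̄·Hᵀ + R = [127 -57; -57 52]
K = P̄·Hᵀ·S⁻¹ = [-534/3355 576/3355; 309/671 300/671]
x' = x̄ + K·y = [526/3355, 1588/671]
P' = (I − K·H)·P̄ = [452/3355 -156/671; -156/671 768/671]

x' = [526/3355, 1588/671]
P' = [452/3355 -156/671; -156/671 768/671]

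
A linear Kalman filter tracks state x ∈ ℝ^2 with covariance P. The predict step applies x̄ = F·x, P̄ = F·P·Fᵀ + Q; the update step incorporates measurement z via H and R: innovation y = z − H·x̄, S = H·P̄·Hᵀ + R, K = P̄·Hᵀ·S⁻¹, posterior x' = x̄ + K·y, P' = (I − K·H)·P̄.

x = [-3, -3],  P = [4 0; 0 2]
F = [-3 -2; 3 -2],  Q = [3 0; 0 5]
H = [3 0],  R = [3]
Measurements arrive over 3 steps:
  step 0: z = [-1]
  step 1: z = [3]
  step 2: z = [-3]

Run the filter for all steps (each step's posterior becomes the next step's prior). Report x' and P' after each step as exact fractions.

step 0: x' = [-16/71, 431/71], P' = [47/142 -14/71; -14/71 2303/71]
step 1: x' = [55183/56953, -56825/56953], P' = [18937/56953 18001/56953; 18001/56953 1132803/56953]
step 2: x' = [-15317447/15322501, 73954117/15322501], P' = [5088516/15322501 4360779/15322501; 4360779/15322501 281727875/15322501]

step 0: x̄ = F·x = [15, -3]
step 0: P̄ = F·P·Fᵀ + Q = [47 -28; -28 49]
step 0: y = z − H·x̄ = [-46]
step 0: S = H·P̄·Hᵀ + R = [426]
step 0: K = P̄·Hᵀ·S⁻¹ = [47/142; -14/71]
step 0: x' = x̄ + K·y = [-16/71, 431/71]
step 0: P' = (I − K·H)·P̄ = [47/142 -14/71; -14/71 2303/71]
step 1: x̄ = F·x = [-814/71, -910/71]
step 1: P̄ = F·P·Fᵀ + Q = [18937/142 18001/142; 18001/142 19893/142]
step 1: y = z − H·x̄ = [2655/71]
step 1: S = H·P̄·Hᵀ + R = [170859/142]
step 1: K = P̄·Hᵀ·S⁻¹ = [18937/56953; 18001/56953]
step 1: x' = x̄ + K·y = [55183/56953, -56825/56953]
step 1: P' = (I − K·H)·P̄ = [18937/56953 18001/56953; 18001/56953 1132803/56953]
step 2: x̄ = F·x = [-51899/56953, 279199/56953]
step 2: P̄ = F·P·Fᵀ + Q = [5088516/56953 4360779/56953; 4360779/56953 4770398/56953]
step 2: y = z − H·x̄ = [-15162/56953]
step 2: S = H·P̄·Hᵀ + R = [45967503/56953]
step 2: K = P̄·Hᵀ·S⁻¹ = [5088516/15322501; 4360779/15322501]
step 2: x' = x̄ + K·y = [-15317447/15322501, 73954117/15322501]
step 2: P' = (I − K·H)·P̄ = [5088516/15322501 4360779/15322501; 4360779/15322501 281727875/15322501]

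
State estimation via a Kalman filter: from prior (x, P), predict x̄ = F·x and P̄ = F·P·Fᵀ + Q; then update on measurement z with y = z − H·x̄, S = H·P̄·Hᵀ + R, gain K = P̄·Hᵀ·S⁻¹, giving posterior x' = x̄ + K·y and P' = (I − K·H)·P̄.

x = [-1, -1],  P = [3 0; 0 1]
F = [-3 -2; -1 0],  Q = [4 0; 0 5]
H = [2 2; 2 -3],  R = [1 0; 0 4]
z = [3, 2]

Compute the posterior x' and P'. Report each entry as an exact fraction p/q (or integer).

x̄ = F·x = [5, 1]
P̄ = F·P·Fᵀ + Q = [35 9; 9 8]
y = z − H·x̄ = [-9, -5]
S = H·P̄·Hᵀ + R = [245 74; 74 108]
K = P̄·Hᵀ·S⁻¹ = [3161/10492 4023/20984; 1029/5246 -1993/10492]
x' = x̄ + K·y = [649/488, 45/244]
P' = (I − K·H)·P̄ = [5115/20984 -977/10492; -977/10492 1003/5246]

x' = [649/488, 45/244]
P' = [5115/20984 -977/10492; -977/10492 1003/5246]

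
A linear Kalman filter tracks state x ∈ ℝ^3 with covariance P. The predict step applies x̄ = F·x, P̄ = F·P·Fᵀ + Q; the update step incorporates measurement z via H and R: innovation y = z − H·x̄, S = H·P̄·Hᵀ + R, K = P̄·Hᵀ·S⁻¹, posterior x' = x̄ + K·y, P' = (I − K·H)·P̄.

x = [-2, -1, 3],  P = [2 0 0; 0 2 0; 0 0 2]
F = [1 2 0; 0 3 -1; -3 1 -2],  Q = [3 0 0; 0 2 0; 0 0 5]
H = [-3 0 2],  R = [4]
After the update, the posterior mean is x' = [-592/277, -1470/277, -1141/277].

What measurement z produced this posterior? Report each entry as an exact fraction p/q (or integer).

z = [-2]

x̄ = F·x = [-4, -6, -1]
P̄ = F·P·Fᵀ + Q = [13 12 -2; 12 22 10; -2 10 33]
S = H·P̄·Hᵀ + R = [277]
K = P̄·Hᵀ·S⁻¹ = [-43/277; -16/277; 72/277]
x' − x̄ = [516/277, 192/277, -864/277] = K·y
y = (KᵀK)⁻¹·Kᵀ·(x' − x̄) = [-12]
z = y + H·x̄ = [-12] + [10] = [-2]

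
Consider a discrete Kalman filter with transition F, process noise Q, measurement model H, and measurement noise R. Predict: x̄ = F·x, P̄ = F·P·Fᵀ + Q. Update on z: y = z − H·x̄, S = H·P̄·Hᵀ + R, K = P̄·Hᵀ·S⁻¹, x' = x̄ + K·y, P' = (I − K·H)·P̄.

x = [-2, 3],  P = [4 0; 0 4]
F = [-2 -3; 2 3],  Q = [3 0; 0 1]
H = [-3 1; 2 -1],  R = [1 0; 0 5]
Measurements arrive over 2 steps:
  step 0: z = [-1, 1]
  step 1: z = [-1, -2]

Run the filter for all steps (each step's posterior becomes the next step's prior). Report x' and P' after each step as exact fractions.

step 0: x̄ = F·x = [-5, 5]
step 0: P̄ = F·P·Fᵀ + Q = [55 -52; -52 53]
step 0: y = z − H·x̄ = [-21, 16]
step 0: S = H·P̄·Hᵀ + R = [861 -643; -643 486]
step 0: K = P̄·Hᵀ·S⁻¹ = [-1296/4997 -49/4997; 623/4997 -790/4997]
step 0: x' = x̄ + K·y = [1447/4997, -738/4997]
step 0: P' = (I − K·H)·P̄ = [1541/4997 3327/4997; 3327/4997 10604/4997]
step 1: x̄ = F·x = [-680/4997, 680/4997]
step 1: P̄ = F·P·Fᵀ + Q = [156515/4997 -141524/4997; -141524/4997 146521/4997]
step 1: y = z − H·x̄ = [-7717/4997, -7954/4997]
step 1: S = H·P̄·Hᵀ + R = [2409297/4997 -1793231/4997; -1793231/4997 1363662/4997]
step 1: K = P̄·Hᵀ·S⁻¹ = [-3636432/13966249 -11503/1269659; 1693291/13966249 -197530/1269659]
step 1: x' = x̄ + K·y = [3916698/13966249, 2744169/13966249]
step 1: P' = (I − K·H)·P̄ = [4269097/13966249 9170859/13966249; 9170859/13966249 29205868/13966249]

step 0: x' = [1447/4997, -738/4997], P' = [1541/4997 3327/4997; 3327/4997 10604/4997]
step 1: x' = [3916698/13966249, 2744169/13966249], P' = [4269097/13966249 9170859/13966249; 9170859/13966249 29205868/13966249]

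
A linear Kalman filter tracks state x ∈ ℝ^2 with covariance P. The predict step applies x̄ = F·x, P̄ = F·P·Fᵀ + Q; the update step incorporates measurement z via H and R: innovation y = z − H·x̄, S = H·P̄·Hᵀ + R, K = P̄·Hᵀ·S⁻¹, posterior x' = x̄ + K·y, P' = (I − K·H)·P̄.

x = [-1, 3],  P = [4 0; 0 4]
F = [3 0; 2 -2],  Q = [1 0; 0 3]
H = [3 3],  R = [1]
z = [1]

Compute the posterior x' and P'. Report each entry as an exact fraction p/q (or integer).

x' = [2979/1081, -2630/1081]
P' = [6508/1081 -6447/1081; -6447/1081 6506/1081]

x̄ = F·x = [-3, -8]
P̄ = F·P·Fᵀ + Q = [37 24; 24 35]
y = z − H·x̄ = [34]
S = H·P̄·Hᵀ + R = [1081]
K = P̄·Hᵀ·S⁻¹ = [183/1081; 177/1081]
x' = x̄ + K·y = [2979/1081, -2630/1081]
P' = (I − K·H)·P̄ = [6508/1081 -6447/1081; -6447/1081 6506/1081]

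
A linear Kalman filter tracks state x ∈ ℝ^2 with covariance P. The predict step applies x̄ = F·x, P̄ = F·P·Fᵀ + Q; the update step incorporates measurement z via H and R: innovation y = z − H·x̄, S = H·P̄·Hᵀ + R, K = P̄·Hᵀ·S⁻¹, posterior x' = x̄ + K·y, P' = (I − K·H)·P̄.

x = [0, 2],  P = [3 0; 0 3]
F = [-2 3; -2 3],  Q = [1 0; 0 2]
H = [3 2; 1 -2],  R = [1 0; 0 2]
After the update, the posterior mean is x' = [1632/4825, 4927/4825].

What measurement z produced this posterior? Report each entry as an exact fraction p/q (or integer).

z = [3, -2]

x̄ = F·x = [6, 6]
P̄ = F·P·Fᵀ + Q = [40 39; 39 41]
S = H·P̄·Hᵀ + R = [993 -200; -200 50]
K = P̄·Hᵀ·S⁻¹ = [46/193 933/4825; 27/193 -2899/9650]
x' − x̄ = [-27318/4825, -24023/4825] = K·y
y = (KᵀK)⁻¹·Kᵀ·(x' − x̄) = [-27, 4]
z = y + H·x̄ = [-27, 4] + [30, -6] = [3, -2]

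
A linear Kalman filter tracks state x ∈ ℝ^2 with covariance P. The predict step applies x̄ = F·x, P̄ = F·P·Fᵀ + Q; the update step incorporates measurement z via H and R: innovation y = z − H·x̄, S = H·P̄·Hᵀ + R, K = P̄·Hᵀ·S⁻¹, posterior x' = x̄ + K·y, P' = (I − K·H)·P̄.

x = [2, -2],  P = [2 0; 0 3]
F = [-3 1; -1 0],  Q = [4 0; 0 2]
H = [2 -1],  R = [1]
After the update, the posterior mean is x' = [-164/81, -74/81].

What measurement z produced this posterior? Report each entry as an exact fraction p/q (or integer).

x̄ = F·x = [-8, -2]
P̄ = F·P·Fᵀ + Q = [25 6; 6 4]
S = H·P̄·Hᵀ + R = [81]
K = P̄·Hᵀ·S⁻¹ = [44/81; 8/81]
x' − x̄ = [484/81, 88/81] = K·y
y = (KᵀK)⁻¹·Kᵀ·(x' − x̄) = [11]
z = y + H·x̄ = [11] + [-14] = [-3]

z = [-3]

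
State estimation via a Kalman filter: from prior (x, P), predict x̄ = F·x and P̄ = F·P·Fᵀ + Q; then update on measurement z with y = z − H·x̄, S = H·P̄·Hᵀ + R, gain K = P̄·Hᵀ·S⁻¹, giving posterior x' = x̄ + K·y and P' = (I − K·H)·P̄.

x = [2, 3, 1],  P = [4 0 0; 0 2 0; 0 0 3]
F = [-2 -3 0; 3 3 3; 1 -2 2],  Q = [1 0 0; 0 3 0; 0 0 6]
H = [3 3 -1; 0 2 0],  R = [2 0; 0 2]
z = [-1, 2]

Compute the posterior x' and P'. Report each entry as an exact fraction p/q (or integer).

x' = [-41117/13007, 14718/13007, -64930/13007]
P' = [44700/13007 -6330/13007 105416/13007; -6330/13007 6396/13007 -18/13007; 105416/13007 -18/13007 311802/13007]

x̄ = F·x = [-13, 18, -2]
P̄ = F·P·Fᵀ + Q = [35 -42 4; -42 84 18; 4 18 30]
y = z − H·x̄ = [-18, -34]
S = H·P̄·Hᵀ + R = [215 216; 216 338]
K = P̄·Hᵀ·S⁻¹ = [4847/13007 -6330/13007; 108/13007 6396/13007; 2196/13007 -18/13007]
x' = x̄ + K·y = [-41117/13007, 14718/13007, -64930/13007]
P' = (I − K·H)·P̄ = [44700/13007 -6330/13007 105416/13007; -6330/13007 6396/13007 -18/13007; 105416/13007 -18/13007 311802/13007]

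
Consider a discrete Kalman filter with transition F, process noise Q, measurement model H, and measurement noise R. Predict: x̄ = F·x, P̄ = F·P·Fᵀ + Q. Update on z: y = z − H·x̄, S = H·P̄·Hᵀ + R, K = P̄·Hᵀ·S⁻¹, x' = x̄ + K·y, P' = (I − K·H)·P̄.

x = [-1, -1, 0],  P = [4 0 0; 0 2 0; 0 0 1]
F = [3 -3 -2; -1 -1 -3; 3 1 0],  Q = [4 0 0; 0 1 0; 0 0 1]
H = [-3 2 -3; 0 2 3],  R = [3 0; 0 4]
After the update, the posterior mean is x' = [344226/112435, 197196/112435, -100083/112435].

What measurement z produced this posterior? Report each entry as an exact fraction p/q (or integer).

x̄ = F·x = [0, 2, -4]
P̄ = F·P·Fᵀ + Q = [62 0 30; 0 16 -14; 30 -14 39]
S = H·P̄·Hᵀ + R = [1684 -557; -557 251]
K = P̄·Hᵀ·S⁻¹ = [-19146/112435 -2172/112435; 13004/112435 24378/112435; -9412/112435 18981/112435]
x' − x̄ = [344226/112435, -27674/112435, 349657/112435] = K·y
y = (KᵀK)⁻¹·Kᵀ·(x' − x̄) = [-19, 9]
z = y + H·x̄ = [-19, 9] + [16, -8] = [-3, 1]

z = [-3, 1]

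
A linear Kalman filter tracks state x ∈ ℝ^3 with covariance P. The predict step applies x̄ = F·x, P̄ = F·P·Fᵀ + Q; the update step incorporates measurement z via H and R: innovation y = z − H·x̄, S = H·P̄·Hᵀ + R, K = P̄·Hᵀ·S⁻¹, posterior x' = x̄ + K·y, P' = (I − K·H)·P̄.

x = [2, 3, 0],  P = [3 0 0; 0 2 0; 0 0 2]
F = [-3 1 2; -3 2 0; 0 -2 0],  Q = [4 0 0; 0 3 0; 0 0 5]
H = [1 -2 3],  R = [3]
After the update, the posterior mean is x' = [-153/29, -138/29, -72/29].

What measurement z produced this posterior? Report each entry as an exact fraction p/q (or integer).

x̄ = F·x = [-3, 0, -6]
P̄ = F·P·Fᵀ + Q = [41 31 -4; 31 38 -8; -4 -8 13]
S = H·P̄·Hᵀ + R = [261]
K = P̄·Hᵀ·S⁻¹ = [-11/87; -23/87; 17/87]
x' − x̄ = [-66/29, -138/29, 102/29] = K·y
y = (KᵀK)⁻¹·Kᵀ·(x' − x̄) = [18]
z = y + H·x̄ = [18] + [-21] = [-3]

z = [-3]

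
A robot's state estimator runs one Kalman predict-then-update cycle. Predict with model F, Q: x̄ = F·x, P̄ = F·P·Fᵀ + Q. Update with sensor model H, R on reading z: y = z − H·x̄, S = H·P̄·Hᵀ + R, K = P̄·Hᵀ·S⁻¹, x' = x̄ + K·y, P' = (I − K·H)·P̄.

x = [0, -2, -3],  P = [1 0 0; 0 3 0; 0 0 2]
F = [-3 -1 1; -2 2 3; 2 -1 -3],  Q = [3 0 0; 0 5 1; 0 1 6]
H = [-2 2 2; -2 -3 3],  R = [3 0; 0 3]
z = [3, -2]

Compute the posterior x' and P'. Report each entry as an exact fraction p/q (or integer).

x̄ = F·x = [-1, -13, 11]
P̄ = F·P·Fᵀ + Q = [17 6 -9; 6 39 -27; -9 -27 31]
y = z − H·x̄ = [5, -76]
S = H·P̄·Hᵀ + R = [159 122; 122 1367]
K = P̄·Hᵀ·S⁻¹ = [-45042/202469 -7681/202469; 42024/202469 -34854/202469; 12118/202469 27356/202469]
x' = x̄ + K·y = [156077/202469, 226927/202469, 208693/202469]
P' = (I − K·H)·P̄ = [1033494/202469 142308/202469 823623/202469; 142308/202469 72663/202469 132681/202469; 823623/202469 132681/202469 709119/202469]

x' = [156077/202469, 226927/202469, 208693/202469]
P' = [1033494/202469 142308/202469 823623/202469; 142308/202469 72663/202469 132681/202469; 823623/202469 132681/202469 709119/202469]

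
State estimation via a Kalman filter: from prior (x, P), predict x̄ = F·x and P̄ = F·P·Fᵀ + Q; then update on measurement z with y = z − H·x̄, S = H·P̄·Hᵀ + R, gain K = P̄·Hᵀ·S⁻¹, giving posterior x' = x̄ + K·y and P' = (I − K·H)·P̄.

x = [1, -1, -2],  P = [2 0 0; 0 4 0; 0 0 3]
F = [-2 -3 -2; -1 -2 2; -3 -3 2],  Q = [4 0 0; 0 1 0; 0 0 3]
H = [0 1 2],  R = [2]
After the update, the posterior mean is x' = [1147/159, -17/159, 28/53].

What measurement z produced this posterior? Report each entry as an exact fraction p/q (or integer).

z = [1]

x̄ = F·x = [5, -3, -4]
P̄ = F·P·Fᵀ + Q = [60 16 36; 16 31 42; 36 42 69]
S = H·P̄·Hᵀ + R = [477]
K = P̄·Hᵀ·S⁻¹ = [88/477; 115/477; 20/53]
x' − x̄ = [352/159, 460/159, 240/53] = K·y
y = (KᵀK)⁻¹·Kᵀ·(x' − x̄) = [12]
z = y + H·x̄ = [12] + [-11] = [1]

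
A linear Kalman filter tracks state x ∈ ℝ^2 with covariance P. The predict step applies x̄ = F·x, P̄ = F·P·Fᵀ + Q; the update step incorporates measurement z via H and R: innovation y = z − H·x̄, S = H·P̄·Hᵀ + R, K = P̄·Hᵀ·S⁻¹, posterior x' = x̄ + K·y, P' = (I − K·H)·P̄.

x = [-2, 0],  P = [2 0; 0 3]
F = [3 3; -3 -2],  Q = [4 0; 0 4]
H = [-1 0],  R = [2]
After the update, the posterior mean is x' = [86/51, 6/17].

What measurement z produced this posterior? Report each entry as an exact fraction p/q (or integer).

x̄ = F·x = [-6, 6]
P̄ = F·P·Fᵀ + Q = [49 -36; -36 34]
S = H·P̄·Hᵀ + R = [51]
K = P̄·Hᵀ·S⁻¹ = [-49/51; 12/17]
x' − x̄ = [392/51, -96/17] = K·y
y = (KᵀK)⁻¹·Kᵀ·(x' − x̄) = [-8]
z = y + H·x̄ = [-8] + [6] = [-2]

z = [-2]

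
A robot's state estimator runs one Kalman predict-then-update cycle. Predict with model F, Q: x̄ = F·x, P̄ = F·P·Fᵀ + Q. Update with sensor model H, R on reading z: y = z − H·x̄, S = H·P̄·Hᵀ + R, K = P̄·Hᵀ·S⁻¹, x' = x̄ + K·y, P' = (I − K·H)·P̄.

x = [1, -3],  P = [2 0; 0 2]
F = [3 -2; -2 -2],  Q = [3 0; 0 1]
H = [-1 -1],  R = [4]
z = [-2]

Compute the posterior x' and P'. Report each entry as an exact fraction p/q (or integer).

x' = [103/42, 25/42]
P' = [593/42 -493/42; -493/42 545/42]

x̄ = F·x = [9, 4]
P̄ = F·P·Fᵀ + Q = [29 -4; -4 17]
y = z − H·x̄ = [11]
S = H·P̄·Hᵀ + R = [42]
K = P̄·Hᵀ·S⁻¹ = [-25/42; -13/42]
x' = x̄ + K·y = [103/42, 25/42]
P' = (I − K·H)·P̄ = [593/42 -493/42; -493/42 545/42]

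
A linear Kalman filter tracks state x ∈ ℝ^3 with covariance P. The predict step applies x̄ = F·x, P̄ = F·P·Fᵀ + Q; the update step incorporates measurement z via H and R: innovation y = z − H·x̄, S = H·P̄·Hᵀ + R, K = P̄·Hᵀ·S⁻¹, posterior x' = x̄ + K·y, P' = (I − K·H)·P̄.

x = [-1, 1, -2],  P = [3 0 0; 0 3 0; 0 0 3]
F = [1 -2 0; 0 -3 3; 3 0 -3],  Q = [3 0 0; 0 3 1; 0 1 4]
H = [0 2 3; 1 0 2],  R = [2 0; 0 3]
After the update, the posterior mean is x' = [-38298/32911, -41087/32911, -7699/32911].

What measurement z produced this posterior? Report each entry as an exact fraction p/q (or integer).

z = [-3, -2]

x̄ = F·x = [-3, -9, 3]
P̄ = F·P·Fᵀ + Q = [18 18 9; 18 57 -26; 9 -26 58]
S = H·P̄·Hᵀ + R = [440 307; 307 289]
K = P̄·Hᵀ·S⁻¹ = [7155/32911 -3501/32911; 20842/32911 -26012/32911; -3117/32911 17546/32911]
x' − x̄ = [60435/32911, 255112/32911, -106432/32911] = K·y
y = (KᵀK)⁻¹·Kᵀ·(x' − x̄) = [6, -5]
z = y + H·x̄ = [6, -5] + [-9, 3] = [-3, -2]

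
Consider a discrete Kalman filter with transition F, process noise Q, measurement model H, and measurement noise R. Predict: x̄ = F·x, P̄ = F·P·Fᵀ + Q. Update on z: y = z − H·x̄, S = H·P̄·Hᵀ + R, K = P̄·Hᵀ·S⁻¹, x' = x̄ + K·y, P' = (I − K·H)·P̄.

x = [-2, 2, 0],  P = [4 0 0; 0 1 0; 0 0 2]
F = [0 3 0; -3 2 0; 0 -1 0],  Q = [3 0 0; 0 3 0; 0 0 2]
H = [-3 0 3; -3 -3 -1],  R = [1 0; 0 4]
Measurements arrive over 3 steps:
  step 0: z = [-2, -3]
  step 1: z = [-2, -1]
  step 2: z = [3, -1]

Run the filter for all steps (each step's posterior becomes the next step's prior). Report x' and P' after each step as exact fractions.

step 0: x̄ = F·x = [6, 10, -2]
step 0: P̄ = F·P·Fᵀ + Q = [12 6 -3; 6 43 -2; -3 -2 3]
step 0: y = z − H·x̄ = [22, 43]
step 0: S = H·P̄·Hᵀ + R = [190 189; 189 580]
step 0: K = P̄·Hᵀ·S⁻¹ = [-16461/74479 -1185/74479; 13485/74479 -23014/74479; 8172/74479 -1122/74479]
step 0: x' = x̄ + K·y = [33777/74479, 51858/74479, -17420/74479]
step 0: P' = (I − K·H)·P̄ = [92568/74479 -120015/74479 87081/74479; -120015/74479 189207/74479 -115520/74479; 87081/74479 -115520/74479 89805/74479]
step 1: x̄ = F·x = [155574/74479, 2385/74479, -51858/74479]
step 1: P̄ = F·P·Fᵀ + Q = [1926300/74479 2215377/74479 -567621/74479; 2215377/74479 3253557/74479 -738459/74479; -567621/74479 -738459/74479 338165/74479]
step 1: y = z − H·x̄ = [473338/74479, 347540/74479]
step 1: S = H·P̄·Hᵀ + R = [30671842/74479 46312455/74479; 46312455/74479 79295100/74479]
step 1: K = P̄·Hᵀ·S⁻¹ = [-7898670/51429851 -15386703/257149255; 20556369/257149255 -314087418/1285746275; 808381/4675441 -3915692/70131615]
step 1: x' = x̄ + K·y = [42869910/51429851, -154247193/257149255, 1992016/14026323]
step 1: P' = (I − K·H)·P̄ = [46779036/51429851 -286956486/257149255 4013286/4675441; -286956486/257149255 2320406259/1285746275 -25464033/23377205; 4013286/4675441 -25464033/23377205 12848239/14026323]
step 2: x̄ = F·x = [-462741579/257149255, -951543036/257149255, 154247193/257149255]
step 2: P̄ = F·P·Fᵀ + Q = [24740895156/1285746275 26835479424/1285746275 -6961218777/1285746275; 26835479424/1285746275 40881536121/1285746275 -8945159808/1285746275; -6961218777/1285746275 -8945159808/1285746275 4891898809/1285746275]
step 2: y = z − H·x̄ = [-1079518551/257149255, -4345755907/257149255]
step 2: S = H·P̄·Hᵀ + R = [393282829946/1285746275 571785425727/1285746275; 571785425727/1285746275 988237123524/1285746275]
step 2: K = P̄·Hᵀ·S⁻¹ = [-820628747757/5333531948933 -322697130735/5333531948933; 429048509039/5333531948933 -3889128295118/16000595846799; 2761841580826/16000595846799 -2713679034706/48001787540397]
step 2: x' = x̄ + K·y = [-699205124841/5333531948933, 1113941540909/16000595846799, 39870813615967/48001787540397]
step 2: P' = (I − K·H)·P̄ = [4841606590836/5333531948933 -5934031641495/5333531948933 4568063674917/5333531948933; -5934031641495/5333531948933 9592871596597/5333531948933 -17373046415446/16000595846799; 4568063674917/5333531948933 -17373046415446/16000595846799 43874414655079/48001787540397]

step 0: x' = [33777/74479, 51858/74479, -17420/74479], P' = [92568/74479 -120015/74479 87081/74479; -120015/74479 189207/74479 -115520/74479; 87081/74479 -115520/74479 89805/74479]
step 1: x' = [42869910/51429851, -154247193/257149255, 1992016/14026323], P' = [46779036/51429851 -286956486/257149255 4013286/4675441; -286956486/257149255 2320406259/1285746275 -25464033/23377205; 4013286/4675441 -25464033/23377205 12848239/14026323]
step 2: x' = [-699205124841/5333531948933, 1113941540909/16000595846799, 39870813615967/48001787540397], P' = [4841606590836/5333531948933 -5934031641495/5333531948933 4568063674917/5333531948933; -5934031641495/5333531948933 9592871596597/5333531948933 -17373046415446/16000595846799; 4568063674917/5333531948933 -17373046415446/16000595846799 43874414655079/48001787540397]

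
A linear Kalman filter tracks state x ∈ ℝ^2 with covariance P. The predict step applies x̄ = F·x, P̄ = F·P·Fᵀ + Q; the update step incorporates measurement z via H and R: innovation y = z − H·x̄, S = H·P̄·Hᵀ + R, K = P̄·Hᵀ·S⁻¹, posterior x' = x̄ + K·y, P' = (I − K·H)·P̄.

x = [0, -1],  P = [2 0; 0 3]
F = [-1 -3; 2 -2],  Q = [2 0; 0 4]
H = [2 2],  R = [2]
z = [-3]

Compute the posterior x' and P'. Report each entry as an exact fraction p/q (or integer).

x' = [-84/167, -160/167]
P' = [1127/167 -1082/167; -1082/167 1120/167]

x̄ = F·x = [3, 2]
P̄ = F·P·Fᵀ + Q = [31 14; 14 24]
y = z − H·x̄ = [-13]
S = H·P̄·Hᵀ + R = [334]
K = P̄·Hᵀ·S⁻¹ = [45/167; 38/167]
x' = x̄ + K·y = [-84/167, -160/167]
P' = (I − K·H)·P̄ = [1127/167 -1082/167; -1082/167 1120/167]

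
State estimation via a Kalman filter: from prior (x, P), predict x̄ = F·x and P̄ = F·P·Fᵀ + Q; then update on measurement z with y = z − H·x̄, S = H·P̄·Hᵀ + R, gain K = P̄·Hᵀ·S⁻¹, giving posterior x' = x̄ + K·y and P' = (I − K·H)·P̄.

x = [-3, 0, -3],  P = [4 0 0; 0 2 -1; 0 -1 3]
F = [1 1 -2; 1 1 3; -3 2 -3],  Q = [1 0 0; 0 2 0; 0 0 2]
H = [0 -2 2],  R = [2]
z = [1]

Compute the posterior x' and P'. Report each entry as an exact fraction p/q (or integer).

x' = [-209/127, -619/381, -133/127]
P' = [2321/127 -311/127 -301/127; -311/127 2071/381 668/127; -301/127 668/127 709/127]

x̄ = F·x = [3, -12, 18]
P̄ = F·P·Fᵀ + Q = [23 -13 17; -13 29 -38; 17 -38 85]
y = z − H·x̄ = [-59]
S = H·P̄·Hᵀ + R = [762]
K = P̄·Hᵀ·S⁻¹ = [10/127; -67/381; 41/127]
x' = x̄ + K·y = [-209/127, -619/381, -133/127]
P' = (I − K·H)·P̄ = [2321/127 -311/127 -301/127; -311/127 2071/381 668/127; -301/127 668/127 709/127]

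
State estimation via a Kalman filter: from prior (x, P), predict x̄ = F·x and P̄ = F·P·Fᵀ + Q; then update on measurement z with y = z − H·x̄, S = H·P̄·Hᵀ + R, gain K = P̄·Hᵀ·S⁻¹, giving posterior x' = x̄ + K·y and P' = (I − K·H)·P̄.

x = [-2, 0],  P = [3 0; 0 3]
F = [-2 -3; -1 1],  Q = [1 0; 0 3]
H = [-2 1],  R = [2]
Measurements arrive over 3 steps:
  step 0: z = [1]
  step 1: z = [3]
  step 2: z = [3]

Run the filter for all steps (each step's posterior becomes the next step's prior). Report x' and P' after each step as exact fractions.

step 0: x' = [151/183, 157/61], P' = [431/183 232/61; 232/61 474/61]
step 1: x' = [-20791/17406, 3901/5802], P' = [11108/8703 4693/2901; 4693/2901 9743/2901]
step 2: x' = [-3296413/6605514, 6562853/3302757], P' = [4201736/3302757 5338432/3302757; 5338432/3302757 11100080/3302757]

step 0: x̄ = F·x = [4, 2]
step 0: P̄ = F·P·Fᵀ + Q = [40 -3; -3 9]
step 0: y = z − H·x̄ = [7]
step 0: S = H·P̄·Hᵀ + R = [183]
step 0: K = P̄·Hᵀ·S⁻¹ = [-83/183; 5/61]
step 0: x' = x̄ + K·y = [151/183, 157/61]
step 0: P' = (I − K·H)·P̄ = [431/183 232/61; 232/61 474/61]
step 1: x̄ = F·x = [-1715/183, 320/183]
step 1: P̄ = F·P·Fᵀ + Q = [23057/183 -2708/183; -2708/183 1010/183]
step 1: y = z − H·x̄ = [-1067/61]
step 1: S = H·P̄·Hᵀ + R = [34812/61]
step 1: K = P̄·Hᵀ·S⁻¹ = [-8137/17406; 119/1934]
step 1: x' = x̄ + K·y = [-20791/17406, 3901/5802]
step 1: P' = (I − K·H)·P̄ = [11108/8703 4693/2901; 4693/2901 9743/2901]
step 2: x̄ = F·x = [6473/17406, 16247/8703]
step 2: P̄ = F·P·Fᵀ + Q = [485144/8703 -51392/8703; -51392/8703 38288/8703]
step 2: y = z − H·x̄ = [1815/967]
step 2: S = H·P̄·Hᵀ + R = [733946/2901]
step 2: K = P̄·Hᵀ·S⁻¹ = [-170280/366973; 23512/366973]
step 2: x' = x̄ + K·y = [-3296413/6605514, 6562853/3302757]
step 2: P' = (I − K·H)·P̄ = [4201736/3302757 5338432/3302757; 5338432/3302757 11100080/3302757]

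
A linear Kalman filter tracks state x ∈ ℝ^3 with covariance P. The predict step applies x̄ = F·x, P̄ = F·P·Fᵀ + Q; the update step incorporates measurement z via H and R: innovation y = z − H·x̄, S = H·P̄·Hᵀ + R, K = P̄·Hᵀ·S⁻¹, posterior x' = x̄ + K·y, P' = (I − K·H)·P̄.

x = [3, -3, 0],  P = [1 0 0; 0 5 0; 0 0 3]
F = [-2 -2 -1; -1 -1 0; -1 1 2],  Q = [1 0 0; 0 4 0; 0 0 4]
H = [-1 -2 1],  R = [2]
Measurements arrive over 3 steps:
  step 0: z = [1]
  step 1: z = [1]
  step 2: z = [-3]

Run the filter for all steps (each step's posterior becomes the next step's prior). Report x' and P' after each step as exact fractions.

step 0: x̄ = F·x = [0, 0, -6]
step 0: P̄ = F·P·Fᵀ + Q = [28 12 -14; 12 10 -4; -14 -4 22]
step 0: y = z − H·x̄ = [7]
step 0: S = H·P̄·Hᵀ + R = [184]
step 0: K = P̄·Hᵀ·S⁻¹ = [-33/92; -9/46; 11/46]
step 0: x' = x̄ + K·y = [-231/92, -63/46, -199/46]
step 0: P' = (I − K·H)·P̄ = [199/46 -21/23 41/23; -21/23 68/23 106/23; 41/23 106/23 264/23]
step 1: x̄ = F·x = [278/23, 357/92, -691/92]
step 1: P̄ = F·P·Fᵀ + Q = [1377/23 398/23 -1118/23; 398/23 435/46 -525/46; -1118/23 -525/46 3235/46]
step 1: y = z − H·x̄ = [2609/92]
step 1: S = H·P̄·Hᵀ + R = [17577/46]
step 1: K = P̄·Hᵀ·S⁻¹ = [-2194/5859; -313/2511; 6521/17577]
step 1: x' = x̄ + K·y = [17197/11718, 1735/5022, 105817/35154]
step 1: P' = (I − K·H)·P̄ = [12281/1953 -445/837 26225/5859; -445/837 8837/2511 15713/2511; 26225/5859 15713/2511 311699/17577]
step 2: x̄ = F·x = [-3703/558, -1028/567, 9566/1953]
step 2: P̄ = F·P·Fᵀ + Q = [2996/31 254/9 -2314/31; 254/9 7226/567 -1178/63; -2314/31 -1178/63 20166/217]
step 2: y = z − H·x̄ = [-638411/35154]
step 2: S = H·P̄·Hᵀ + R = [10186328/17577]
step 2: K = P̄·Hᵀ·S⁻¹ = [-2001447/5093164; -159092/1273291; 450351/1273291]
step 2: x' = x̄ + K·y = [5095673/10186328, 580634/1273291, -3883689/2546582]
step 2: P' = (I − K·H)·P̄ = [18215295/2546582 -295678/1273291 7515568/1273291; -295678/1273291 4707442/1273291 8801022/1273291; 7515568/1273291 8801022/1273291 26018314/1273291]

step 0: x' = [-231/92, -63/46, -199/46], P' = [199/46 -21/23 41/23; -21/23 68/23 106/23; 41/23 106/23 264/23]
step 1: x' = [17197/11718, 1735/5022, 105817/35154], P' = [12281/1953 -445/837 26225/5859; -445/837 8837/2511 15713/2511; 26225/5859 15713/2511 311699/17577]
step 2: x' = [5095673/10186328, 580634/1273291, -3883689/2546582], P' = [18215295/2546582 -295678/1273291 7515568/1273291; -295678/1273291 4707442/1273291 8801022/1273291; 7515568/1273291 8801022/1273291 26018314/1273291]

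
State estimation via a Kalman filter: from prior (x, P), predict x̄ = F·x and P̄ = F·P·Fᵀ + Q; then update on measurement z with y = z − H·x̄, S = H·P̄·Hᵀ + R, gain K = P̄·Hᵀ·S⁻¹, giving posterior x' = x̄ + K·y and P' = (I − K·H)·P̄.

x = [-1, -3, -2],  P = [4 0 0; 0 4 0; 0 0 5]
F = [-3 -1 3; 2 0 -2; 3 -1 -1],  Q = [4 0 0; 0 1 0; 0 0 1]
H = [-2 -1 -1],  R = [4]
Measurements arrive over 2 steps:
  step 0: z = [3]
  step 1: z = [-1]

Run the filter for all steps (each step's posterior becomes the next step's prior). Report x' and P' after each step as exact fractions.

step 0: x' = [-539/107, 473/107, 312/107], P' = [3594/107 -2929/107 -3951/107; -2929/107 2590/107 3120/107; -3951/107 3120/107 4726/107]
step 1: x' = [110848/5441, -360847/21764, -504377/21764], P' = [1487094/5441 -1271734/5441 -1659830/5441; -1271734/5441 4382497/21764 5668371/21764; -1659830/5441 5668371/21764 7477625/21764]

step 0: x̄ = F·x = [0, 2, 2]
step 0: P̄ = F·P·Fᵀ + Q = [89 -54 -47; -54 37 34; -47 34 46]
step 0: y = z − H·x̄ = [7]
step 0: S = H·P̄·Hᵀ + R = [107]
step 0: K = P̄·Hᵀ·S⁻¹ = [-77/107; 37/107; 14/107]
step 0: x' = x̄ + K·y = [-539/107, 473/107, 312/107]
step 0: P' = (I − K·H)·P̄ = [3594/107 -2929/107 -3951/107; -2929/107 2590/107 3120/107; -3951/107 3120/107 4726/107]
step 1: x̄ = F·x = [2080/107, -1702/107, -2402/107]
step 1: P̄ = F·P·Fᵀ + Q = [112722/107 -85234/107 -97586/107; -85234/107 64995/107 74722/107; -97586/107 74722/107 87289/107]
step 1: y = z − H·x̄ = [-51/107]
step 1: S = H·P̄·Hᵀ + R = [21764/107]
step 1: K = P̄·Hᵀ·S⁻¹ = [-10656/5441; 30751/21764; 33161/21764]
step 1: x' = x̄ + K·y = [110848/5441, -360847/21764, -504377/21764]
step 1: P' = (I − K·H)·P̄ = [1487094/5441 -1271734/5441 -1659830/5441; -1271734/5441 4382497/21764 5668371/21764; -1659830/5441 5668371/21764 7477625/21764]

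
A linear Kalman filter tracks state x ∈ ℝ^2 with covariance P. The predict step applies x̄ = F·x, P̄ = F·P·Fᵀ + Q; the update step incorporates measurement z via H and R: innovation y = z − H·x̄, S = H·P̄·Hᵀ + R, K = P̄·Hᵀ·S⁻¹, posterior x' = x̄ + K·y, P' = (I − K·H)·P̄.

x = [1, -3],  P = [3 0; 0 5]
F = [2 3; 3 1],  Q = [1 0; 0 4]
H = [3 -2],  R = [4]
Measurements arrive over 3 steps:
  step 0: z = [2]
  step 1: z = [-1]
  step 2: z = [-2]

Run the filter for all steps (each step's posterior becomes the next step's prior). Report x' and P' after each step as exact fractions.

step 0: x' = [283/137, 621/274], P' = [2114/137 3063/137; 3063/137 9135/274]
step 1: x' = [284021/455561, 644570/455561], P' = [4577248/455561 6309030/455561; 6309030/455561 9082747/455561]
step 2: x' = [-51357011/28641617, -98143577/57283234], P' = [1159614543/114566468 3198412839/229132936; 3198412839/229132936 9210389775/458265872]

step 0: x̄ = F·x = [-7, 0]
step 0: P̄ = F·P·Fᵀ + Q = [58 33; 33 36]
step 0: y = z − H·x̄ = [23]
step 0: S = H·P̄·Hᵀ + R = [274]
step 0: K = P̄·Hᵀ·S⁻¹ = [54/137; 27/274]
step 0: x' = x̄ + K·y = [283/137, 621/274]
step 0: P' = (I − K·H)·P̄ = [2114/137 3063/137; 3063/137 9135/274]
step 1: x̄ = F·x = [2995/274, 2319/274]
step 1: P̄ = F·P·Fᵀ + Q = [172913/274 120159/274; 120159/274 85039/274]
step 1: y = z − H·x̄ = [-4621/274]
step 1: S = H·P̄·Hᵀ + R = [455561/274]
step 1: K = P̄·Hᵀ·S⁻¹ = [278421/455561; 190399/455561]
step 1: x' = x̄ + K·y = [284021/455561, 644570/455561]
step 1: P' = (I − K·H)·P̄ = [4577248/455561 6309030/455561; 6309030/455561 9082747/455561]
step 2: x̄ = F·x = [2501752/455561, 65071/19807]
step 2: P̄ = F·P·Fᵀ + Q = [176217636/455561 5396133/19807; 5396133/19807 3911061/19807]
step 2: y = z − H·x̄ = [-5423112/455561]
step 2: S = H·P̄·Hᵀ + R = [458265872/455561]
step 2: K = P̄·Hᵀ·S⁻¹ = [140215395/229132936; 192424371/458265872]
step 2: x' = x̄ + K·y = [-51357011/28641617, -98143577/57283234]
step 2: P' = (I − K·H)·P̄ = [1159614543/114566468 3198412839/229132936; 3198412839/229132936 9210389775/458265872]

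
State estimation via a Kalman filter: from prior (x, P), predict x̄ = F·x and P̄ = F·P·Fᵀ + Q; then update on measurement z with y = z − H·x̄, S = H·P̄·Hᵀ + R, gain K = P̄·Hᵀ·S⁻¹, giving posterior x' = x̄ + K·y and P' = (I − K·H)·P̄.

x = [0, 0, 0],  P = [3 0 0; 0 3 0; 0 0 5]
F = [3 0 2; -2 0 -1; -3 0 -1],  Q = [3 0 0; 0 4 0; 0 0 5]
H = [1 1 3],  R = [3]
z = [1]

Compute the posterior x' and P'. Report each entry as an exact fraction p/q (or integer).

x̄ = F·x = [0, 0, 0]
P̄ = F·P·Fᵀ + Q = [50 -28 -37; -28 21 23; -37 23 37]
y = z − H·x̄ = [1]
S = H·P̄·Hᵀ + R = [267]
K = P̄·Hᵀ·S⁻¹ = [-1/3; 62/267; 97/267]
x' = x̄ + K·y = [-1/3, 62/267, 97/267]
P' = (I − K·H)·P̄ = [61/3 -22/3 -14/3; -22/3 1763/267 127/267; -14/3 127/267 470/267]

x' = [-1/3, 62/267, 97/267]
P' = [61/3 -22/3 -14/3; -22/3 1763/267 127/267; -14/3 127/267 470/267]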